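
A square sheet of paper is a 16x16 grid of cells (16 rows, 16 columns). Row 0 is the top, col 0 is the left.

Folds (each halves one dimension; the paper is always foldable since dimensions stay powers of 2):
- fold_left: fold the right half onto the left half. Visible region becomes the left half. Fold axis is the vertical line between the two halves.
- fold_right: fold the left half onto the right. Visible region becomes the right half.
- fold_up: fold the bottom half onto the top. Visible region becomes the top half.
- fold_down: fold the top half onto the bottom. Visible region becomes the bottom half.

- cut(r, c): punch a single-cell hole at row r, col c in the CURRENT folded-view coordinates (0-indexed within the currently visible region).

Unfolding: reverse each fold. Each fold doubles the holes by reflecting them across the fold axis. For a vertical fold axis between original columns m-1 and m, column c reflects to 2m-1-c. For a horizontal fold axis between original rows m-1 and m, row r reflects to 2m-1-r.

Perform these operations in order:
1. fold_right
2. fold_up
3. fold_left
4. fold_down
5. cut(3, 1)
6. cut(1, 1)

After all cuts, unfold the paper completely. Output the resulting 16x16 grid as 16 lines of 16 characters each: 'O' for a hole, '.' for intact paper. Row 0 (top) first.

Op 1 fold_right: fold axis v@8; visible region now rows[0,16) x cols[8,16) = 16x8
Op 2 fold_up: fold axis h@8; visible region now rows[0,8) x cols[8,16) = 8x8
Op 3 fold_left: fold axis v@12; visible region now rows[0,8) x cols[8,12) = 8x4
Op 4 fold_down: fold axis h@4; visible region now rows[4,8) x cols[8,12) = 4x4
Op 5 cut(3, 1): punch at orig (7,9); cuts so far [(7, 9)]; region rows[4,8) x cols[8,12) = 4x4
Op 6 cut(1, 1): punch at orig (5,9); cuts so far [(5, 9), (7, 9)]; region rows[4,8) x cols[8,12) = 4x4
Unfold 1 (reflect across h@4): 4 holes -> [(0, 9), (2, 9), (5, 9), (7, 9)]
Unfold 2 (reflect across v@12): 8 holes -> [(0, 9), (0, 14), (2, 9), (2, 14), (5, 9), (5, 14), (7, 9), (7, 14)]
Unfold 3 (reflect across h@8): 16 holes -> [(0, 9), (0, 14), (2, 9), (2, 14), (5, 9), (5, 14), (7, 9), (7, 14), (8, 9), (8, 14), (10, 9), (10, 14), (13, 9), (13, 14), (15, 9), (15, 14)]
Unfold 4 (reflect across v@8): 32 holes -> [(0, 1), (0, 6), (0, 9), (0, 14), (2, 1), (2, 6), (2, 9), (2, 14), (5, 1), (5, 6), (5, 9), (5, 14), (7, 1), (7, 6), (7, 9), (7, 14), (8, 1), (8, 6), (8, 9), (8, 14), (10, 1), (10, 6), (10, 9), (10, 14), (13, 1), (13, 6), (13, 9), (13, 14), (15, 1), (15, 6), (15, 9), (15, 14)]

Answer: .O....O..O....O.
................
.O....O..O....O.
................
................
.O....O..O....O.
................
.O....O..O....O.
.O....O..O....O.
................
.O....O..O....O.
................
................
.O....O..O....O.
................
.O....O..O....O.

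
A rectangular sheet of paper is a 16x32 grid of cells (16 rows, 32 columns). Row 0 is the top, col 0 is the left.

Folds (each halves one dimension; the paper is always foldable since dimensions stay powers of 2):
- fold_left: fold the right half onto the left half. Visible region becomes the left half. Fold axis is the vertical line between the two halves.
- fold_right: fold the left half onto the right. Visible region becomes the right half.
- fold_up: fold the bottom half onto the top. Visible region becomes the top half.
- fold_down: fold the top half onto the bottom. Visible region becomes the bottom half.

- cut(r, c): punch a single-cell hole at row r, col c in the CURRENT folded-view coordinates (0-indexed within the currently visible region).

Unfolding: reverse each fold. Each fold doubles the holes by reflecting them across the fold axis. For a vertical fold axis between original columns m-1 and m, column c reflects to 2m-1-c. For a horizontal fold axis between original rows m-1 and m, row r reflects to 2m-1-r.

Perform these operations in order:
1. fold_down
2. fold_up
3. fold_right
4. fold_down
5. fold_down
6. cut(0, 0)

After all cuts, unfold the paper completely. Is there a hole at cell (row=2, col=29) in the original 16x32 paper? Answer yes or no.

Answer: no

Derivation:
Op 1 fold_down: fold axis h@8; visible region now rows[8,16) x cols[0,32) = 8x32
Op 2 fold_up: fold axis h@12; visible region now rows[8,12) x cols[0,32) = 4x32
Op 3 fold_right: fold axis v@16; visible region now rows[8,12) x cols[16,32) = 4x16
Op 4 fold_down: fold axis h@10; visible region now rows[10,12) x cols[16,32) = 2x16
Op 5 fold_down: fold axis h@11; visible region now rows[11,12) x cols[16,32) = 1x16
Op 6 cut(0, 0): punch at orig (11,16); cuts so far [(11, 16)]; region rows[11,12) x cols[16,32) = 1x16
Unfold 1 (reflect across h@11): 2 holes -> [(10, 16), (11, 16)]
Unfold 2 (reflect across h@10): 4 holes -> [(8, 16), (9, 16), (10, 16), (11, 16)]
Unfold 3 (reflect across v@16): 8 holes -> [(8, 15), (8, 16), (9, 15), (9, 16), (10, 15), (10, 16), (11, 15), (11, 16)]
Unfold 4 (reflect across h@12): 16 holes -> [(8, 15), (8, 16), (9, 15), (9, 16), (10, 15), (10, 16), (11, 15), (11, 16), (12, 15), (12, 16), (13, 15), (13, 16), (14, 15), (14, 16), (15, 15), (15, 16)]
Unfold 5 (reflect across h@8): 32 holes -> [(0, 15), (0, 16), (1, 15), (1, 16), (2, 15), (2, 16), (3, 15), (3, 16), (4, 15), (4, 16), (5, 15), (5, 16), (6, 15), (6, 16), (7, 15), (7, 16), (8, 15), (8, 16), (9, 15), (9, 16), (10, 15), (10, 16), (11, 15), (11, 16), (12, 15), (12, 16), (13, 15), (13, 16), (14, 15), (14, 16), (15, 15), (15, 16)]
Holes: [(0, 15), (0, 16), (1, 15), (1, 16), (2, 15), (2, 16), (3, 15), (3, 16), (4, 15), (4, 16), (5, 15), (5, 16), (6, 15), (6, 16), (7, 15), (7, 16), (8, 15), (8, 16), (9, 15), (9, 16), (10, 15), (10, 16), (11, 15), (11, 16), (12, 15), (12, 16), (13, 15), (13, 16), (14, 15), (14, 16), (15, 15), (15, 16)]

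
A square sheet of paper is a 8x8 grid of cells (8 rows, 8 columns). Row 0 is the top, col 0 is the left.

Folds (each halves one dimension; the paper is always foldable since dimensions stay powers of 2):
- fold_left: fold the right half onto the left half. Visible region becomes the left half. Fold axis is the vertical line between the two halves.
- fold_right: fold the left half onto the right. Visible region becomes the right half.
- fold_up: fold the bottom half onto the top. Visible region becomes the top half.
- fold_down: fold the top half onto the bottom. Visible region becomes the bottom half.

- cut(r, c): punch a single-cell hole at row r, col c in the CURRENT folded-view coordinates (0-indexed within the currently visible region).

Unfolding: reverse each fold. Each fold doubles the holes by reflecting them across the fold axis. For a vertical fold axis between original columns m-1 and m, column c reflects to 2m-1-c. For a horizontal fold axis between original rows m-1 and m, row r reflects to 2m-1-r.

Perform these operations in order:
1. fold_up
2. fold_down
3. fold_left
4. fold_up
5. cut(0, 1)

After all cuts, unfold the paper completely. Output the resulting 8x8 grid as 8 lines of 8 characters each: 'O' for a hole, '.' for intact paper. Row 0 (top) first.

Op 1 fold_up: fold axis h@4; visible region now rows[0,4) x cols[0,8) = 4x8
Op 2 fold_down: fold axis h@2; visible region now rows[2,4) x cols[0,8) = 2x8
Op 3 fold_left: fold axis v@4; visible region now rows[2,4) x cols[0,4) = 2x4
Op 4 fold_up: fold axis h@3; visible region now rows[2,3) x cols[0,4) = 1x4
Op 5 cut(0, 1): punch at orig (2,1); cuts so far [(2, 1)]; region rows[2,3) x cols[0,4) = 1x4
Unfold 1 (reflect across h@3): 2 holes -> [(2, 1), (3, 1)]
Unfold 2 (reflect across v@4): 4 holes -> [(2, 1), (2, 6), (3, 1), (3, 6)]
Unfold 3 (reflect across h@2): 8 holes -> [(0, 1), (0, 6), (1, 1), (1, 6), (2, 1), (2, 6), (3, 1), (3, 6)]
Unfold 4 (reflect across h@4): 16 holes -> [(0, 1), (0, 6), (1, 1), (1, 6), (2, 1), (2, 6), (3, 1), (3, 6), (4, 1), (4, 6), (5, 1), (5, 6), (6, 1), (6, 6), (7, 1), (7, 6)]

Answer: .O....O.
.O....O.
.O....O.
.O....O.
.O....O.
.O....O.
.O....O.
.O....O.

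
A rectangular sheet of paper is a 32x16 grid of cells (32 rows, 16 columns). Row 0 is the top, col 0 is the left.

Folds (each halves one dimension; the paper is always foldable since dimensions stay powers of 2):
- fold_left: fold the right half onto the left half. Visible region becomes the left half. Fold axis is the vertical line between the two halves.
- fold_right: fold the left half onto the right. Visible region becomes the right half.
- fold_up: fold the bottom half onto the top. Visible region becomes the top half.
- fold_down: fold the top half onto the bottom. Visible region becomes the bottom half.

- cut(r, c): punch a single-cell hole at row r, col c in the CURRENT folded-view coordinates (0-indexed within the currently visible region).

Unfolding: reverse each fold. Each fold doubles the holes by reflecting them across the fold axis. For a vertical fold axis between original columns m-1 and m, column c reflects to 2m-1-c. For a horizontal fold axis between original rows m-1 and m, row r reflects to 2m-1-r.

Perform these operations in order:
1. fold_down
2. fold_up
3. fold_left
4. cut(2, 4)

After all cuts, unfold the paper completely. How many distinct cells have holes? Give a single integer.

Answer: 8

Derivation:
Op 1 fold_down: fold axis h@16; visible region now rows[16,32) x cols[0,16) = 16x16
Op 2 fold_up: fold axis h@24; visible region now rows[16,24) x cols[0,16) = 8x16
Op 3 fold_left: fold axis v@8; visible region now rows[16,24) x cols[0,8) = 8x8
Op 4 cut(2, 4): punch at orig (18,4); cuts so far [(18, 4)]; region rows[16,24) x cols[0,8) = 8x8
Unfold 1 (reflect across v@8): 2 holes -> [(18, 4), (18, 11)]
Unfold 2 (reflect across h@24): 4 holes -> [(18, 4), (18, 11), (29, 4), (29, 11)]
Unfold 3 (reflect across h@16): 8 holes -> [(2, 4), (2, 11), (13, 4), (13, 11), (18, 4), (18, 11), (29, 4), (29, 11)]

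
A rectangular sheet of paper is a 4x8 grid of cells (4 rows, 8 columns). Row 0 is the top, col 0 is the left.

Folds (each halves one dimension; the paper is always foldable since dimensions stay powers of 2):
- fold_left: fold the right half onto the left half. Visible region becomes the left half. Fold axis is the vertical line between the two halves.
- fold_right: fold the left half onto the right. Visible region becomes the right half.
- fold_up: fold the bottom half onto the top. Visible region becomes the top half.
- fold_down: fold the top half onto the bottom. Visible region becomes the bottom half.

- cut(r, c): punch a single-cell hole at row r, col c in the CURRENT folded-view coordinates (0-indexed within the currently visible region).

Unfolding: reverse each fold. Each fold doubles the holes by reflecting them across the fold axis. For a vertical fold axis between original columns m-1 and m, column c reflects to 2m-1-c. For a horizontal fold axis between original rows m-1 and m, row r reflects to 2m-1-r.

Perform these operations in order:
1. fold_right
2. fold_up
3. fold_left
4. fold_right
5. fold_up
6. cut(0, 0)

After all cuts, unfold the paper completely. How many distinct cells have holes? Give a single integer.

Answer: 32

Derivation:
Op 1 fold_right: fold axis v@4; visible region now rows[0,4) x cols[4,8) = 4x4
Op 2 fold_up: fold axis h@2; visible region now rows[0,2) x cols[4,8) = 2x4
Op 3 fold_left: fold axis v@6; visible region now rows[0,2) x cols[4,6) = 2x2
Op 4 fold_right: fold axis v@5; visible region now rows[0,2) x cols[5,6) = 2x1
Op 5 fold_up: fold axis h@1; visible region now rows[0,1) x cols[5,6) = 1x1
Op 6 cut(0, 0): punch at orig (0,5); cuts so far [(0, 5)]; region rows[0,1) x cols[5,6) = 1x1
Unfold 1 (reflect across h@1): 2 holes -> [(0, 5), (1, 5)]
Unfold 2 (reflect across v@5): 4 holes -> [(0, 4), (0, 5), (1, 4), (1, 5)]
Unfold 3 (reflect across v@6): 8 holes -> [(0, 4), (0, 5), (0, 6), (0, 7), (1, 4), (1, 5), (1, 6), (1, 7)]
Unfold 4 (reflect across h@2): 16 holes -> [(0, 4), (0, 5), (0, 6), (0, 7), (1, 4), (1, 5), (1, 6), (1, 7), (2, 4), (2, 5), (2, 6), (2, 7), (3, 4), (3, 5), (3, 6), (3, 7)]
Unfold 5 (reflect across v@4): 32 holes -> [(0, 0), (0, 1), (0, 2), (0, 3), (0, 4), (0, 5), (0, 6), (0, 7), (1, 0), (1, 1), (1, 2), (1, 3), (1, 4), (1, 5), (1, 6), (1, 7), (2, 0), (2, 1), (2, 2), (2, 3), (2, 4), (2, 5), (2, 6), (2, 7), (3, 0), (3, 1), (3, 2), (3, 3), (3, 4), (3, 5), (3, 6), (3, 7)]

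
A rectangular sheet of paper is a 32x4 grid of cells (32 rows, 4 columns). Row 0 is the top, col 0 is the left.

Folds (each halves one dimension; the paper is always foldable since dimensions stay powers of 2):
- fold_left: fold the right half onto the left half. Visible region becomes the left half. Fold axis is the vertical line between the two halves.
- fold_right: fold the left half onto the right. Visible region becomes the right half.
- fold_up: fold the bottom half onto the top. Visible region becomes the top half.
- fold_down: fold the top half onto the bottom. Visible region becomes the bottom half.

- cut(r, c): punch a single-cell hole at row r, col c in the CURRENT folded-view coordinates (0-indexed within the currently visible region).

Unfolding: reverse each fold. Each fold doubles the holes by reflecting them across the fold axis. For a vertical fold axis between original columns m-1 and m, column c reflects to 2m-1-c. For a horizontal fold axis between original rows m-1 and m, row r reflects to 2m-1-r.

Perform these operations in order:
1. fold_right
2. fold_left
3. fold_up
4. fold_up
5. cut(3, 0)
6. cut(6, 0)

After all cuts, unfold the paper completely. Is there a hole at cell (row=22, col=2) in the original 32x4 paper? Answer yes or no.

Answer: yes

Derivation:
Op 1 fold_right: fold axis v@2; visible region now rows[0,32) x cols[2,4) = 32x2
Op 2 fold_left: fold axis v@3; visible region now rows[0,32) x cols[2,3) = 32x1
Op 3 fold_up: fold axis h@16; visible region now rows[0,16) x cols[2,3) = 16x1
Op 4 fold_up: fold axis h@8; visible region now rows[0,8) x cols[2,3) = 8x1
Op 5 cut(3, 0): punch at orig (3,2); cuts so far [(3, 2)]; region rows[0,8) x cols[2,3) = 8x1
Op 6 cut(6, 0): punch at orig (6,2); cuts so far [(3, 2), (6, 2)]; region rows[0,8) x cols[2,3) = 8x1
Unfold 1 (reflect across h@8): 4 holes -> [(3, 2), (6, 2), (9, 2), (12, 2)]
Unfold 2 (reflect across h@16): 8 holes -> [(3, 2), (6, 2), (9, 2), (12, 2), (19, 2), (22, 2), (25, 2), (28, 2)]
Unfold 3 (reflect across v@3): 16 holes -> [(3, 2), (3, 3), (6, 2), (6, 3), (9, 2), (9, 3), (12, 2), (12, 3), (19, 2), (19, 3), (22, 2), (22, 3), (25, 2), (25, 3), (28, 2), (28, 3)]
Unfold 4 (reflect across v@2): 32 holes -> [(3, 0), (3, 1), (3, 2), (3, 3), (6, 0), (6, 1), (6, 2), (6, 3), (9, 0), (9, 1), (9, 2), (9, 3), (12, 0), (12, 1), (12, 2), (12, 3), (19, 0), (19, 1), (19, 2), (19, 3), (22, 0), (22, 1), (22, 2), (22, 3), (25, 0), (25, 1), (25, 2), (25, 3), (28, 0), (28, 1), (28, 2), (28, 3)]
Holes: [(3, 0), (3, 1), (3, 2), (3, 3), (6, 0), (6, 1), (6, 2), (6, 3), (9, 0), (9, 1), (9, 2), (9, 3), (12, 0), (12, 1), (12, 2), (12, 3), (19, 0), (19, 1), (19, 2), (19, 3), (22, 0), (22, 1), (22, 2), (22, 3), (25, 0), (25, 1), (25, 2), (25, 3), (28, 0), (28, 1), (28, 2), (28, 3)]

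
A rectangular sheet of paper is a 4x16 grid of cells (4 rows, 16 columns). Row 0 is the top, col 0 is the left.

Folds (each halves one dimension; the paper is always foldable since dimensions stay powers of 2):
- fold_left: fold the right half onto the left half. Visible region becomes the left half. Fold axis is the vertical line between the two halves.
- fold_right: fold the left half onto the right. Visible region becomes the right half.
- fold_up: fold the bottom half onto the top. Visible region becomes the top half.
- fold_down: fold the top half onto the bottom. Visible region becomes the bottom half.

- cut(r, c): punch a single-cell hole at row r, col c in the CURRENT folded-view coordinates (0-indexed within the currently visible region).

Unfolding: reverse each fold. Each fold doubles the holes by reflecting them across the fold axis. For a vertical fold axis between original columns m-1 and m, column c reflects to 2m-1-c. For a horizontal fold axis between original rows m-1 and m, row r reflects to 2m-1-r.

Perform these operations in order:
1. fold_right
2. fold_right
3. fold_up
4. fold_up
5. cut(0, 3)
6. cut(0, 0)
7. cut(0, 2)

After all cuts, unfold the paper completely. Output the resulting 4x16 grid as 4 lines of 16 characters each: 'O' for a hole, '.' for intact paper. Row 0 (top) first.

Op 1 fold_right: fold axis v@8; visible region now rows[0,4) x cols[8,16) = 4x8
Op 2 fold_right: fold axis v@12; visible region now rows[0,4) x cols[12,16) = 4x4
Op 3 fold_up: fold axis h@2; visible region now rows[0,2) x cols[12,16) = 2x4
Op 4 fold_up: fold axis h@1; visible region now rows[0,1) x cols[12,16) = 1x4
Op 5 cut(0, 3): punch at orig (0,15); cuts so far [(0, 15)]; region rows[0,1) x cols[12,16) = 1x4
Op 6 cut(0, 0): punch at orig (0,12); cuts so far [(0, 12), (0, 15)]; region rows[0,1) x cols[12,16) = 1x4
Op 7 cut(0, 2): punch at orig (0,14); cuts so far [(0, 12), (0, 14), (0, 15)]; region rows[0,1) x cols[12,16) = 1x4
Unfold 1 (reflect across h@1): 6 holes -> [(0, 12), (0, 14), (0, 15), (1, 12), (1, 14), (1, 15)]
Unfold 2 (reflect across h@2): 12 holes -> [(0, 12), (0, 14), (0, 15), (1, 12), (1, 14), (1, 15), (2, 12), (2, 14), (2, 15), (3, 12), (3, 14), (3, 15)]
Unfold 3 (reflect across v@12): 24 holes -> [(0, 8), (0, 9), (0, 11), (0, 12), (0, 14), (0, 15), (1, 8), (1, 9), (1, 11), (1, 12), (1, 14), (1, 15), (2, 8), (2, 9), (2, 11), (2, 12), (2, 14), (2, 15), (3, 8), (3, 9), (3, 11), (3, 12), (3, 14), (3, 15)]
Unfold 4 (reflect across v@8): 48 holes -> [(0, 0), (0, 1), (0, 3), (0, 4), (0, 6), (0, 7), (0, 8), (0, 9), (0, 11), (0, 12), (0, 14), (0, 15), (1, 0), (1, 1), (1, 3), (1, 4), (1, 6), (1, 7), (1, 8), (1, 9), (1, 11), (1, 12), (1, 14), (1, 15), (2, 0), (2, 1), (2, 3), (2, 4), (2, 6), (2, 7), (2, 8), (2, 9), (2, 11), (2, 12), (2, 14), (2, 15), (3, 0), (3, 1), (3, 3), (3, 4), (3, 6), (3, 7), (3, 8), (3, 9), (3, 11), (3, 12), (3, 14), (3, 15)]

Answer: OO.OO.OOOO.OO.OO
OO.OO.OOOO.OO.OO
OO.OO.OOOO.OO.OO
OO.OO.OOOO.OO.OO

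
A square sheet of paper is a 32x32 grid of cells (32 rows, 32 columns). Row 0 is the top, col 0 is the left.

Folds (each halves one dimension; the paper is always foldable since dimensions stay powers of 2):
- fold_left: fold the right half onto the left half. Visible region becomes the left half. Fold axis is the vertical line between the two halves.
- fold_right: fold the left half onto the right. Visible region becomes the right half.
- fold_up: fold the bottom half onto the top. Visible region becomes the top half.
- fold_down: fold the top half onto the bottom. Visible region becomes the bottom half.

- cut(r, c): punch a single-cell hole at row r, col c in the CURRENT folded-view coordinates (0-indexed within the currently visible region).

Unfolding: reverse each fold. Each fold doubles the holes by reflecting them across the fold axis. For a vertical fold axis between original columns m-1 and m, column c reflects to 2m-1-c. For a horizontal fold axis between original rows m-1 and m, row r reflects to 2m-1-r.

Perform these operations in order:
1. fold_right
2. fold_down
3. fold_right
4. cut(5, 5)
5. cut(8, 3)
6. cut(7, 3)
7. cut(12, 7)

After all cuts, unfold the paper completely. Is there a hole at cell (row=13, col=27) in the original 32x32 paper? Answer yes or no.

Answer: no

Derivation:
Op 1 fold_right: fold axis v@16; visible region now rows[0,32) x cols[16,32) = 32x16
Op 2 fold_down: fold axis h@16; visible region now rows[16,32) x cols[16,32) = 16x16
Op 3 fold_right: fold axis v@24; visible region now rows[16,32) x cols[24,32) = 16x8
Op 4 cut(5, 5): punch at orig (21,29); cuts so far [(21, 29)]; region rows[16,32) x cols[24,32) = 16x8
Op 5 cut(8, 3): punch at orig (24,27); cuts so far [(21, 29), (24, 27)]; region rows[16,32) x cols[24,32) = 16x8
Op 6 cut(7, 3): punch at orig (23,27); cuts so far [(21, 29), (23, 27), (24, 27)]; region rows[16,32) x cols[24,32) = 16x8
Op 7 cut(12, 7): punch at orig (28,31); cuts so far [(21, 29), (23, 27), (24, 27), (28, 31)]; region rows[16,32) x cols[24,32) = 16x8
Unfold 1 (reflect across v@24): 8 holes -> [(21, 18), (21, 29), (23, 20), (23, 27), (24, 20), (24, 27), (28, 16), (28, 31)]
Unfold 2 (reflect across h@16): 16 holes -> [(3, 16), (3, 31), (7, 20), (7, 27), (8, 20), (8, 27), (10, 18), (10, 29), (21, 18), (21, 29), (23, 20), (23, 27), (24, 20), (24, 27), (28, 16), (28, 31)]
Unfold 3 (reflect across v@16): 32 holes -> [(3, 0), (3, 15), (3, 16), (3, 31), (7, 4), (7, 11), (7, 20), (7, 27), (8, 4), (8, 11), (8, 20), (8, 27), (10, 2), (10, 13), (10, 18), (10, 29), (21, 2), (21, 13), (21, 18), (21, 29), (23, 4), (23, 11), (23, 20), (23, 27), (24, 4), (24, 11), (24, 20), (24, 27), (28, 0), (28, 15), (28, 16), (28, 31)]
Holes: [(3, 0), (3, 15), (3, 16), (3, 31), (7, 4), (7, 11), (7, 20), (7, 27), (8, 4), (8, 11), (8, 20), (8, 27), (10, 2), (10, 13), (10, 18), (10, 29), (21, 2), (21, 13), (21, 18), (21, 29), (23, 4), (23, 11), (23, 20), (23, 27), (24, 4), (24, 11), (24, 20), (24, 27), (28, 0), (28, 15), (28, 16), (28, 31)]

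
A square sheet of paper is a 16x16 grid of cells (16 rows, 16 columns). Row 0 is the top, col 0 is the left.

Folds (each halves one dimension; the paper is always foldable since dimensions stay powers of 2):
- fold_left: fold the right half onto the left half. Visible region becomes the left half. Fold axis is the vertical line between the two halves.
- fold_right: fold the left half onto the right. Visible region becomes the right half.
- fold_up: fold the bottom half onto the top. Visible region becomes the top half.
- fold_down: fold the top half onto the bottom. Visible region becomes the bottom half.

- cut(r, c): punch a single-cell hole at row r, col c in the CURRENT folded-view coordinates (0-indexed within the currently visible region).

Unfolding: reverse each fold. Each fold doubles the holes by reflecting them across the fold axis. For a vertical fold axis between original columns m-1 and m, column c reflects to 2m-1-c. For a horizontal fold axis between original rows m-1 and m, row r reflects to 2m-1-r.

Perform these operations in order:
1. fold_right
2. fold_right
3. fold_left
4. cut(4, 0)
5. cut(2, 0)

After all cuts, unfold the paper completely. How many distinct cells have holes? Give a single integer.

Op 1 fold_right: fold axis v@8; visible region now rows[0,16) x cols[8,16) = 16x8
Op 2 fold_right: fold axis v@12; visible region now rows[0,16) x cols[12,16) = 16x4
Op 3 fold_left: fold axis v@14; visible region now rows[0,16) x cols[12,14) = 16x2
Op 4 cut(4, 0): punch at orig (4,12); cuts so far [(4, 12)]; region rows[0,16) x cols[12,14) = 16x2
Op 5 cut(2, 0): punch at orig (2,12); cuts so far [(2, 12), (4, 12)]; region rows[0,16) x cols[12,14) = 16x2
Unfold 1 (reflect across v@14): 4 holes -> [(2, 12), (2, 15), (4, 12), (4, 15)]
Unfold 2 (reflect across v@12): 8 holes -> [(2, 8), (2, 11), (2, 12), (2, 15), (4, 8), (4, 11), (4, 12), (4, 15)]
Unfold 3 (reflect across v@8): 16 holes -> [(2, 0), (2, 3), (2, 4), (2, 7), (2, 8), (2, 11), (2, 12), (2, 15), (4, 0), (4, 3), (4, 4), (4, 7), (4, 8), (4, 11), (4, 12), (4, 15)]

Answer: 16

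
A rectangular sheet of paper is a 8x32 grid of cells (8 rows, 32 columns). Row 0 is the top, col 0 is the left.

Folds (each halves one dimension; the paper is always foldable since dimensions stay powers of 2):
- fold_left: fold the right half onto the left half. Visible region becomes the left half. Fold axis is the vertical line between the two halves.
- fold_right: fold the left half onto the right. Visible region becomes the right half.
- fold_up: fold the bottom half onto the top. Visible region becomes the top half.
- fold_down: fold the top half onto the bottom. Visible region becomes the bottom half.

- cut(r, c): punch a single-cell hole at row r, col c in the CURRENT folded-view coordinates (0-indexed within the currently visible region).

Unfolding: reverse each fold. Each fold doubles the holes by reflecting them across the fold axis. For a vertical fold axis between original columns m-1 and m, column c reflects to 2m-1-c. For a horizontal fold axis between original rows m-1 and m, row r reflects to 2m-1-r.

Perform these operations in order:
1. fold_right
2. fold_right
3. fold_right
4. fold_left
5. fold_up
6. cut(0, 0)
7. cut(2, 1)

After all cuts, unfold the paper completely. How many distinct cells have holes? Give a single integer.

Op 1 fold_right: fold axis v@16; visible region now rows[0,8) x cols[16,32) = 8x16
Op 2 fold_right: fold axis v@24; visible region now rows[0,8) x cols[24,32) = 8x8
Op 3 fold_right: fold axis v@28; visible region now rows[0,8) x cols[28,32) = 8x4
Op 4 fold_left: fold axis v@30; visible region now rows[0,8) x cols[28,30) = 8x2
Op 5 fold_up: fold axis h@4; visible region now rows[0,4) x cols[28,30) = 4x2
Op 6 cut(0, 0): punch at orig (0,28); cuts so far [(0, 28)]; region rows[0,4) x cols[28,30) = 4x2
Op 7 cut(2, 1): punch at orig (2,29); cuts so far [(0, 28), (2, 29)]; region rows[0,4) x cols[28,30) = 4x2
Unfold 1 (reflect across h@4): 4 holes -> [(0, 28), (2, 29), (5, 29), (7, 28)]
Unfold 2 (reflect across v@30): 8 holes -> [(0, 28), (0, 31), (2, 29), (2, 30), (5, 29), (5, 30), (7, 28), (7, 31)]
Unfold 3 (reflect across v@28): 16 holes -> [(0, 24), (0, 27), (0, 28), (0, 31), (2, 25), (2, 26), (2, 29), (2, 30), (5, 25), (5, 26), (5, 29), (5, 30), (7, 24), (7, 27), (7, 28), (7, 31)]
Unfold 4 (reflect across v@24): 32 holes -> [(0, 16), (0, 19), (0, 20), (0, 23), (0, 24), (0, 27), (0, 28), (0, 31), (2, 17), (2, 18), (2, 21), (2, 22), (2, 25), (2, 26), (2, 29), (2, 30), (5, 17), (5, 18), (5, 21), (5, 22), (5, 25), (5, 26), (5, 29), (5, 30), (7, 16), (7, 19), (7, 20), (7, 23), (7, 24), (7, 27), (7, 28), (7, 31)]
Unfold 5 (reflect across v@16): 64 holes -> [(0, 0), (0, 3), (0, 4), (0, 7), (0, 8), (0, 11), (0, 12), (0, 15), (0, 16), (0, 19), (0, 20), (0, 23), (0, 24), (0, 27), (0, 28), (0, 31), (2, 1), (2, 2), (2, 5), (2, 6), (2, 9), (2, 10), (2, 13), (2, 14), (2, 17), (2, 18), (2, 21), (2, 22), (2, 25), (2, 26), (2, 29), (2, 30), (5, 1), (5, 2), (5, 5), (5, 6), (5, 9), (5, 10), (5, 13), (5, 14), (5, 17), (5, 18), (5, 21), (5, 22), (5, 25), (5, 26), (5, 29), (5, 30), (7, 0), (7, 3), (7, 4), (7, 7), (7, 8), (7, 11), (7, 12), (7, 15), (7, 16), (7, 19), (7, 20), (7, 23), (7, 24), (7, 27), (7, 28), (7, 31)]

Answer: 64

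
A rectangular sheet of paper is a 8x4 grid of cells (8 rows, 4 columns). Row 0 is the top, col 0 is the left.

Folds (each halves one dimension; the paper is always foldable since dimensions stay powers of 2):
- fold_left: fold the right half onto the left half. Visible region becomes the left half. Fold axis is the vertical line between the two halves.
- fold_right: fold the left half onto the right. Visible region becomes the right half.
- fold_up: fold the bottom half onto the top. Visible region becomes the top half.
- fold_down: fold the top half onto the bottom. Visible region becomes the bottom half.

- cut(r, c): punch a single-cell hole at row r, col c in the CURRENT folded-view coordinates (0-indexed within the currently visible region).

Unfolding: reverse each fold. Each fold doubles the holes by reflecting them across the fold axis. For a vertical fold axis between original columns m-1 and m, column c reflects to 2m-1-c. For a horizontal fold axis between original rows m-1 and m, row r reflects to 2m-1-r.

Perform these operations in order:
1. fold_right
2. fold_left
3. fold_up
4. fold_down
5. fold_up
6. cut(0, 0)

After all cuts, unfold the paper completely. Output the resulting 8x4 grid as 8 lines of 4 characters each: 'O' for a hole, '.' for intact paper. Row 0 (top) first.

Answer: OOOO
OOOO
OOOO
OOOO
OOOO
OOOO
OOOO
OOOO

Derivation:
Op 1 fold_right: fold axis v@2; visible region now rows[0,8) x cols[2,4) = 8x2
Op 2 fold_left: fold axis v@3; visible region now rows[0,8) x cols[2,3) = 8x1
Op 3 fold_up: fold axis h@4; visible region now rows[0,4) x cols[2,3) = 4x1
Op 4 fold_down: fold axis h@2; visible region now rows[2,4) x cols[2,3) = 2x1
Op 5 fold_up: fold axis h@3; visible region now rows[2,3) x cols[2,3) = 1x1
Op 6 cut(0, 0): punch at orig (2,2); cuts so far [(2, 2)]; region rows[2,3) x cols[2,3) = 1x1
Unfold 1 (reflect across h@3): 2 holes -> [(2, 2), (3, 2)]
Unfold 2 (reflect across h@2): 4 holes -> [(0, 2), (1, 2), (2, 2), (3, 2)]
Unfold 3 (reflect across h@4): 8 holes -> [(0, 2), (1, 2), (2, 2), (3, 2), (4, 2), (5, 2), (6, 2), (7, 2)]
Unfold 4 (reflect across v@3): 16 holes -> [(0, 2), (0, 3), (1, 2), (1, 3), (2, 2), (2, 3), (3, 2), (3, 3), (4, 2), (4, 3), (5, 2), (5, 3), (6, 2), (6, 3), (7, 2), (7, 3)]
Unfold 5 (reflect across v@2): 32 holes -> [(0, 0), (0, 1), (0, 2), (0, 3), (1, 0), (1, 1), (1, 2), (1, 3), (2, 0), (2, 1), (2, 2), (2, 3), (3, 0), (3, 1), (3, 2), (3, 3), (4, 0), (4, 1), (4, 2), (4, 3), (5, 0), (5, 1), (5, 2), (5, 3), (6, 0), (6, 1), (6, 2), (6, 3), (7, 0), (7, 1), (7, 2), (7, 3)]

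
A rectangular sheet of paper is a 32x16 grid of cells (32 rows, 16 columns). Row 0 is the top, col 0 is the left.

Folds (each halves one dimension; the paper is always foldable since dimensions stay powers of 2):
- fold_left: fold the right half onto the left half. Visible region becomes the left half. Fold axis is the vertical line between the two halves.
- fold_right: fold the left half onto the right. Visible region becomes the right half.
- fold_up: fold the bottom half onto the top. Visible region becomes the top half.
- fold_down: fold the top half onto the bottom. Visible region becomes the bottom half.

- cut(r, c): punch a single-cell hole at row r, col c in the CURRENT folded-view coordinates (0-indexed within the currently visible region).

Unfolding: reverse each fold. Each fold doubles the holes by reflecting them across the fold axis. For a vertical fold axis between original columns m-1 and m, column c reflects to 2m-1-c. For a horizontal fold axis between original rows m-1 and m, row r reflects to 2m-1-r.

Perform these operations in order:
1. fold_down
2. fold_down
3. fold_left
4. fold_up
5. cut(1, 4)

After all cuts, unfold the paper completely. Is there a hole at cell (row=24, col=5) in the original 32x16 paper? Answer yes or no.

Answer: no

Derivation:
Op 1 fold_down: fold axis h@16; visible region now rows[16,32) x cols[0,16) = 16x16
Op 2 fold_down: fold axis h@24; visible region now rows[24,32) x cols[0,16) = 8x16
Op 3 fold_left: fold axis v@8; visible region now rows[24,32) x cols[0,8) = 8x8
Op 4 fold_up: fold axis h@28; visible region now rows[24,28) x cols[0,8) = 4x8
Op 5 cut(1, 4): punch at orig (25,4); cuts so far [(25, 4)]; region rows[24,28) x cols[0,8) = 4x8
Unfold 1 (reflect across h@28): 2 holes -> [(25, 4), (30, 4)]
Unfold 2 (reflect across v@8): 4 holes -> [(25, 4), (25, 11), (30, 4), (30, 11)]
Unfold 3 (reflect across h@24): 8 holes -> [(17, 4), (17, 11), (22, 4), (22, 11), (25, 4), (25, 11), (30, 4), (30, 11)]
Unfold 4 (reflect across h@16): 16 holes -> [(1, 4), (1, 11), (6, 4), (6, 11), (9, 4), (9, 11), (14, 4), (14, 11), (17, 4), (17, 11), (22, 4), (22, 11), (25, 4), (25, 11), (30, 4), (30, 11)]
Holes: [(1, 4), (1, 11), (6, 4), (6, 11), (9, 4), (9, 11), (14, 4), (14, 11), (17, 4), (17, 11), (22, 4), (22, 11), (25, 4), (25, 11), (30, 4), (30, 11)]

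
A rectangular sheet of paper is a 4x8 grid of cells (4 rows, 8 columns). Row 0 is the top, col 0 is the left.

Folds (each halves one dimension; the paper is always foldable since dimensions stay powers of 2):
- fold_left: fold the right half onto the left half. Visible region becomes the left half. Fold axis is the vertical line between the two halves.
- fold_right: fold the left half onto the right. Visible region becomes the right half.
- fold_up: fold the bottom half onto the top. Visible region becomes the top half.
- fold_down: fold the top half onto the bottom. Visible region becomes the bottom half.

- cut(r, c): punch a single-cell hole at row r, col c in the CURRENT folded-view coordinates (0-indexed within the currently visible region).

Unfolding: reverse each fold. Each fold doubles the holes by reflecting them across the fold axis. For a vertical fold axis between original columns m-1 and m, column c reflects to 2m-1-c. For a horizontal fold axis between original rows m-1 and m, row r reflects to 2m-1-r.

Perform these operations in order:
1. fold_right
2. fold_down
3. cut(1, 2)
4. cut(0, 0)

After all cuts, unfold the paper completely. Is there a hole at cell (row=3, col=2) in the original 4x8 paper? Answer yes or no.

Answer: no

Derivation:
Op 1 fold_right: fold axis v@4; visible region now rows[0,4) x cols[4,8) = 4x4
Op 2 fold_down: fold axis h@2; visible region now rows[2,4) x cols[4,8) = 2x4
Op 3 cut(1, 2): punch at orig (3,6); cuts so far [(3, 6)]; region rows[2,4) x cols[4,8) = 2x4
Op 4 cut(0, 0): punch at orig (2,4); cuts so far [(2, 4), (3, 6)]; region rows[2,4) x cols[4,8) = 2x4
Unfold 1 (reflect across h@2): 4 holes -> [(0, 6), (1, 4), (2, 4), (3, 6)]
Unfold 2 (reflect across v@4): 8 holes -> [(0, 1), (0, 6), (1, 3), (1, 4), (2, 3), (2, 4), (3, 1), (3, 6)]
Holes: [(0, 1), (0, 6), (1, 3), (1, 4), (2, 3), (2, 4), (3, 1), (3, 6)]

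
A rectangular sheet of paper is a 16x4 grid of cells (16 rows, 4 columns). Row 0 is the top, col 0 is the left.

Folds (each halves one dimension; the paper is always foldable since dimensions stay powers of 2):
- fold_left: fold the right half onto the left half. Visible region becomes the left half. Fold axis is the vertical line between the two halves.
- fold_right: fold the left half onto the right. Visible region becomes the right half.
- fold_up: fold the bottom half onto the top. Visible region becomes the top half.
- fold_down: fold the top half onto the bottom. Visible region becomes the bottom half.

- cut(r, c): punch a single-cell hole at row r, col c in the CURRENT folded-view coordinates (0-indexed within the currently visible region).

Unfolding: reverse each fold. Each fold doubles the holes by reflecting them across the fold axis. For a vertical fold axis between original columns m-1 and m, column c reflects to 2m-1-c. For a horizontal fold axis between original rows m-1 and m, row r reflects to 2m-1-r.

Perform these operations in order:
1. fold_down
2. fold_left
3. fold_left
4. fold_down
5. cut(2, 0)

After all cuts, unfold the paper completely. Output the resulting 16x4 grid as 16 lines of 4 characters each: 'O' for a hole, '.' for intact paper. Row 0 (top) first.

Op 1 fold_down: fold axis h@8; visible region now rows[8,16) x cols[0,4) = 8x4
Op 2 fold_left: fold axis v@2; visible region now rows[8,16) x cols[0,2) = 8x2
Op 3 fold_left: fold axis v@1; visible region now rows[8,16) x cols[0,1) = 8x1
Op 4 fold_down: fold axis h@12; visible region now rows[12,16) x cols[0,1) = 4x1
Op 5 cut(2, 0): punch at orig (14,0); cuts so far [(14, 0)]; region rows[12,16) x cols[0,1) = 4x1
Unfold 1 (reflect across h@12): 2 holes -> [(9, 0), (14, 0)]
Unfold 2 (reflect across v@1): 4 holes -> [(9, 0), (9, 1), (14, 0), (14, 1)]
Unfold 3 (reflect across v@2): 8 holes -> [(9, 0), (9, 1), (9, 2), (9, 3), (14, 0), (14, 1), (14, 2), (14, 3)]
Unfold 4 (reflect across h@8): 16 holes -> [(1, 0), (1, 1), (1, 2), (1, 3), (6, 0), (6, 1), (6, 2), (6, 3), (9, 0), (9, 1), (9, 2), (9, 3), (14, 0), (14, 1), (14, 2), (14, 3)]

Answer: ....
OOOO
....
....
....
....
OOOO
....
....
OOOO
....
....
....
....
OOOO
....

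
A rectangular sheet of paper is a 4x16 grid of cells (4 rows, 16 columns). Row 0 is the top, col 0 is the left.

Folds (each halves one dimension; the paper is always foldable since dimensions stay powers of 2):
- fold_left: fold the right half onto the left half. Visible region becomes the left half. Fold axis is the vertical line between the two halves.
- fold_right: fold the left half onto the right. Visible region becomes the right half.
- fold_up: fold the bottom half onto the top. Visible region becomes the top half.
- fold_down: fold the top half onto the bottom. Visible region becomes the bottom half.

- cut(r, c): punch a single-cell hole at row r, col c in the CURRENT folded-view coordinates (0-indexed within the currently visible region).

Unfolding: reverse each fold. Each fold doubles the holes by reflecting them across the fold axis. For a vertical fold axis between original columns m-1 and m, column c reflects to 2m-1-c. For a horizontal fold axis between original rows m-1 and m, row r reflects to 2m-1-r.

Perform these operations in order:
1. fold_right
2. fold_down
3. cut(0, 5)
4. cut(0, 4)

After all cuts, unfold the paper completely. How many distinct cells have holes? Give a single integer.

Answer: 8

Derivation:
Op 1 fold_right: fold axis v@8; visible region now rows[0,4) x cols[8,16) = 4x8
Op 2 fold_down: fold axis h@2; visible region now rows[2,4) x cols[8,16) = 2x8
Op 3 cut(0, 5): punch at orig (2,13); cuts so far [(2, 13)]; region rows[2,4) x cols[8,16) = 2x8
Op 4 cut(0, 4): punch at orig (2,12); cuts so far [(2, 12), (2, 13)]; region rows[2,4) x cols[8,16) = 2x8
Unfold 1 (reflect across h@2): 4 holes -> [(1, 12), (1, 13), (2, 12), (2, 13)]
Unfold 2 (reflect across v@8): 8 holes -> [(1, 2), (1, 3), (1, 12), (1, 13), (2, 2), (2, 3), (2, 12), (2, 13)]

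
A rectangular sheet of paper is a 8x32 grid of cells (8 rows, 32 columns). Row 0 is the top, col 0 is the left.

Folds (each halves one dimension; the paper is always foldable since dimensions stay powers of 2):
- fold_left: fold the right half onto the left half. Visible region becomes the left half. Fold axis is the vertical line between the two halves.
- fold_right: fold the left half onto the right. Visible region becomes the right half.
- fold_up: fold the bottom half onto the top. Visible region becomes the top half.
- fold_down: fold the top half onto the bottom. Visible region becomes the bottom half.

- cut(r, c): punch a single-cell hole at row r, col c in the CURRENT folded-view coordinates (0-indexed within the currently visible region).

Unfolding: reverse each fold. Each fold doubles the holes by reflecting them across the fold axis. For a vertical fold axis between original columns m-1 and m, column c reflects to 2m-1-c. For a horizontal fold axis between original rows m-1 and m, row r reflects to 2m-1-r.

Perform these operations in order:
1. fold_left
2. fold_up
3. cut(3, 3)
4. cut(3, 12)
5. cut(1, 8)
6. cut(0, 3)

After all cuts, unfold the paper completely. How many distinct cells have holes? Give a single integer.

Answer: 16

Derivation:
Op 1 fold_left: fold axis v@16; visible region now rows[0,8) x cols[0,16) = 8x16
Op 2 fold_up: fold axis h@4; visible region now rows[0,4) x cols[0,16) = 4x16
Op 3 cut(3, 3): punch at orig (3,3); cuts so far [(3, 3)]; region rows[0,4) x cols[0,16) = 4x16
Op 4 cut(3, 12): punch at orig (3,12); cuts so far [(3, 3), (3, 12)]; region rows[0,4) x cols[0,16) = 4x16
Op 5 cut(1, 8): punch at orig (1,8); cuts so far [(1, 8), (3, 3), (3, 12)]; region rows[0,4) x cols[0,16) = 4x16
Op 6 cut(0, 3): punch at orig (0,3); cuts so far [(0, 3), (1, 8), (3, 3), (3, 12)]; region rows[0,4) x cols[0,16) = 4x16
Unfold 1 (reflect across h@4): 8 holes -> [(0, 3), (1, 8), (3, 3), (3, 12), (4, 3), (4, 12), (6, 8), (7, 3)]
Unfold 2 (reflect across v@16): 16 holes -> [(0, 3), (0, 28), (1, 8), (1, 23), (3, 3), (3, 12), (3, 19), (3, 28), (4, 3), (4, 12), (4, 19), (4, 28), (6, 8), (6, 23), (7, 3), (7, 28)]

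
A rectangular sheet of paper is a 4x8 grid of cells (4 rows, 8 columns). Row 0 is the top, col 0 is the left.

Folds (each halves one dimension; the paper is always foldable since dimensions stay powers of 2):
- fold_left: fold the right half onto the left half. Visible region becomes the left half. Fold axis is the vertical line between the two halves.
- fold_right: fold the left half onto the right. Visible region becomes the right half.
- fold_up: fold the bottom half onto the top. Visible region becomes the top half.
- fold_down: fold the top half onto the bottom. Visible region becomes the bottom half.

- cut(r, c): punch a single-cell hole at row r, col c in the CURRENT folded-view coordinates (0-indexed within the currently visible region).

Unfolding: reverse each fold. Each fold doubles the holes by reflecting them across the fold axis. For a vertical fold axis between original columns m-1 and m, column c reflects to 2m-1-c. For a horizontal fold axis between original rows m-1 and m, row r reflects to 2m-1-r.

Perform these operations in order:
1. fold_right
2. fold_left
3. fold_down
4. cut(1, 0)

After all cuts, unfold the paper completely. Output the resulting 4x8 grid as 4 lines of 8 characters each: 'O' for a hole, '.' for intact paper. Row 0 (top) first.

Answer: O..OO..O
........
........
O..OO..O

Derivation:
Op 1 fold_right: fold axis v@4; visible region now rows[0,4) x cols[4,8) = 4x4
Op 2 fold_left: fold axis v@6; visible region now rows[0,4) x cols[4,6) = 4x2
Op 3 fold_down: fold axis h@2; visible region now rows[2,4) x cols[4,6) = 2x2
Op 4 cut(1, 0): punch at orig (3,4); cuts so far [(3, 4)]; region rows[2,4) x cols[4,6) = 2x2
Unfold 1 (reflect across h@2): 2 holes -> [(0, 4), (3, 4)]
Unfold 2 (reflect across v@6): 4 holes -> [(0, 4), (0, 7), (3, 4), (3, 7)]
Unfold 3 (reflect across v@4): 8 holes -> [(0, 0), (0, 3), (0, 4), (0, 7), (3, 0), (3, 3), (3, 4), (3, 7)]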